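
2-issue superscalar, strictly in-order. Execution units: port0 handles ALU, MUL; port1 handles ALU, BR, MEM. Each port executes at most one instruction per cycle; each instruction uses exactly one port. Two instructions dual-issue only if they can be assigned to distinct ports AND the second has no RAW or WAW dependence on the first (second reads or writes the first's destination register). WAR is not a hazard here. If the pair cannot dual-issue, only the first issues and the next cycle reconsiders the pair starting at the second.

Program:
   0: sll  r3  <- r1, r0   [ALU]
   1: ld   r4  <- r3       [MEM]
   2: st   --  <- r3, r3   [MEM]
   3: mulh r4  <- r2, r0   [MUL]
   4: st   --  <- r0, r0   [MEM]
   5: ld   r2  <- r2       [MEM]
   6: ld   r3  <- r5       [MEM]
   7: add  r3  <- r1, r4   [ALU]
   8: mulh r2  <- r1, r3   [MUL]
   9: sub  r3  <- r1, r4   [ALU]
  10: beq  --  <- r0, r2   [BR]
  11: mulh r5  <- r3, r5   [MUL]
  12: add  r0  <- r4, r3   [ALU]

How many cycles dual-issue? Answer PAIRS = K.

PAIRS = 3

#0 head=0: sll i0 RAW r3
#1 head=1: ld i1 no-port MEM/MEM
#2 head=2: st;mulh i2,i3 2-wide
#3 head=4: st i4 no-port MEM/MEM
#4 head=5: ld i5 no-port MEM/MEM
#5 head=6: ld i6 WAW r3
#6 head=7: add i7 RAW r3
#7 head=8: mulh;sub i8,i9 2-wide
#8 head=10: beq;mulh i10,i11 2-wide
#9 head=12: add i12 tail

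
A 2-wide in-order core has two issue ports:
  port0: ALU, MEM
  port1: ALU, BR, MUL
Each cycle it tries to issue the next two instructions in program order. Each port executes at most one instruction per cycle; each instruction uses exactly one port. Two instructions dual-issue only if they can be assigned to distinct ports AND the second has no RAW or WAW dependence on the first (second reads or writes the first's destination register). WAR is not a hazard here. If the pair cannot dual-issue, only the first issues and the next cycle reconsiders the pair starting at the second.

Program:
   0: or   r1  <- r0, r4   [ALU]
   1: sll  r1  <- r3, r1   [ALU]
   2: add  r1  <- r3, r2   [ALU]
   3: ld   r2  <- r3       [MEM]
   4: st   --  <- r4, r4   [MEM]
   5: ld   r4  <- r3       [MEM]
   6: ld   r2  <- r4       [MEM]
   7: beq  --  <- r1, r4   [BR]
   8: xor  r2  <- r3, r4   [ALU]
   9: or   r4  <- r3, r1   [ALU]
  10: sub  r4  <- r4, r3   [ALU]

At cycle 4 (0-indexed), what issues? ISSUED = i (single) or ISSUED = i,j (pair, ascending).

#0 head=0: or i0 RAW+WAW r1
#1 head=1: sll i1 WAW r1
#2 head=2: add/ld i2&i3 2-wide
#3 head=4: st i4 no-port MEM/MEM
#4 head=5: ld i5 no-port MEM/MEM
#5 head=6: ld/beq i6&i7 2-wide
#6 head=8: xor/or i8&i9 2-wide
#7 head=10: sub i10 tail

ISSUED = 5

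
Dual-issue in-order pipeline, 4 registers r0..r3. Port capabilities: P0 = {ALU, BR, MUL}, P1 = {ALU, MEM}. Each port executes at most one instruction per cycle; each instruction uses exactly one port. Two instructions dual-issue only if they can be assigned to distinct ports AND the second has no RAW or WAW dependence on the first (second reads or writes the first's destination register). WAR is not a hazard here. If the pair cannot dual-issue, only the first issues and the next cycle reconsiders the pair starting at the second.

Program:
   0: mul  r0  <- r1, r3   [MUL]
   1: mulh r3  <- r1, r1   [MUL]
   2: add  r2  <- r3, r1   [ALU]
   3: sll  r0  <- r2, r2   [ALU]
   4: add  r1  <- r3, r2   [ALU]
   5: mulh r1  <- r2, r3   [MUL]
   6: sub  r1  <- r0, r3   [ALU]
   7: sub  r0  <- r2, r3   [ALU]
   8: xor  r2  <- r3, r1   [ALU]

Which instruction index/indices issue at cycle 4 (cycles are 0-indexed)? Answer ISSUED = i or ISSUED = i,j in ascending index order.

ISSUED = 5

#0 head=0: mul.MUL i0 no-port MUL/MUL
#1 head=1: mulh.MUL i1 RAW r3
#2 head=2: add.ALU i2 RAW r2
#3 head=3: sll.ALU+add.ALU i3,i4 2-wide
#4 head=5: mulh.MUL i5 WAW r1
#5 head=6: sub.ALU+sub.ALU i6,i7 2-wide
#6 head=8: xor.ALU i8 tail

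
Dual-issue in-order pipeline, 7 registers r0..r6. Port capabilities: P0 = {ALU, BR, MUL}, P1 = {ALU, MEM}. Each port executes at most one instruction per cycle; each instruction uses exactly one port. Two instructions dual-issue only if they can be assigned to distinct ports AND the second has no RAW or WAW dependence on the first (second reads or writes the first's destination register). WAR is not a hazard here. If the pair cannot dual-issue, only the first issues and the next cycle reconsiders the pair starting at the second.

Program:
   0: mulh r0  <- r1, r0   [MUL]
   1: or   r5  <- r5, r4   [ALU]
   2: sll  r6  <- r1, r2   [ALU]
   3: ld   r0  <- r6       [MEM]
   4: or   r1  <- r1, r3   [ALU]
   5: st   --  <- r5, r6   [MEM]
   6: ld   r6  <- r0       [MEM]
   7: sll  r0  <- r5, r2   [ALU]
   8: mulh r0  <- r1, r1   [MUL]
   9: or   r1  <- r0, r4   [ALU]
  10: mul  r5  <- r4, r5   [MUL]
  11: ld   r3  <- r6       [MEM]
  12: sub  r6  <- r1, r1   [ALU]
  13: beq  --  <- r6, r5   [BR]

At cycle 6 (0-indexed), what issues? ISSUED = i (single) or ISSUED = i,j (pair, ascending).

ISSUED = 9,10

0. mulh.MUL/or.ALU @i0+i1  | dual
1. sll.ALU @i2  | RAW r6
2. ld.MEM/or.ALU @i3+i4  | dual
3. st.MEM @i5  | no-port MEM/MEM
4. ld.MEM/sll.ALU @i6+i7  | dual
5. mulh.MUL @i8  | RAW r0
6. or.ALU/mul.MUL @i9+i10  | dual
7. ld.MEM/sub.ALU @i11+i12  | dual
8. beq.BR @i13  | tail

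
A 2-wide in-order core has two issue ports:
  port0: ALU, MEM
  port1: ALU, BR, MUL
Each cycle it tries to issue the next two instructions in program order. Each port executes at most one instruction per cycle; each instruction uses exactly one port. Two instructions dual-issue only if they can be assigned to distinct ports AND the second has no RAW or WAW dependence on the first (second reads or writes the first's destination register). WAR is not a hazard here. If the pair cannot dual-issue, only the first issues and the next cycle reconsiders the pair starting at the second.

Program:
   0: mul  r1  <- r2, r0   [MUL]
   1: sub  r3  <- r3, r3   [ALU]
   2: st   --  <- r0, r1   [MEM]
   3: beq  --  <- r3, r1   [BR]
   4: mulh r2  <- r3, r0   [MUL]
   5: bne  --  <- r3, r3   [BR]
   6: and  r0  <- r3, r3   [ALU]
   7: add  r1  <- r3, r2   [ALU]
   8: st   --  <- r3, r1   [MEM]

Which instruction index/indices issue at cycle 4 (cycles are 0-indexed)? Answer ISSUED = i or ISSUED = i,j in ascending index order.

0. mul.MUL sub.ALU @i0&i1  | 2-wide
1. st.MEM beq.BR @i2&i3  | 2-wide
2. mulh.MUL @i4  | no-port MUL/BR
3. bne.BR and.ALU @i5&i6  | 2-wide
4. add.ALU @i7  | RAW r1
5. st.MEM @i8  | tail

ISSUED = 7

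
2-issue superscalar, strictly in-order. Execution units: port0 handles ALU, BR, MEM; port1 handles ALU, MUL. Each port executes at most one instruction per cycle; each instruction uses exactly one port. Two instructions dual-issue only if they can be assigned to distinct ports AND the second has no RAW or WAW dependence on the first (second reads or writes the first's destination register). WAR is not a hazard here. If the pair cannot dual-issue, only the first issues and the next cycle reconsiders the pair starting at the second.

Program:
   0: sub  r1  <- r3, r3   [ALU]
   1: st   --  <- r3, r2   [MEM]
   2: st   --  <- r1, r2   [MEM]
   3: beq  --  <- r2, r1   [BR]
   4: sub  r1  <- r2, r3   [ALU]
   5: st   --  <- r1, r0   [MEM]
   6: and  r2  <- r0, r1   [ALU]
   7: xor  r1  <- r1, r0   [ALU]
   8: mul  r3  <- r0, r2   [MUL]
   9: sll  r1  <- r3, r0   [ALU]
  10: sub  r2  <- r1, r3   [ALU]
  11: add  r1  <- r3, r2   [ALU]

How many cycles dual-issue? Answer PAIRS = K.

PAIRS = 4

0. sub;st @i0&i1  | 2-wide
1. st @i2  | no-port MEM/BR
2. beq;sub @i3&i4  | 2-wide
3. st;and @i5&i6  | 2-wide
4. xor;mul @i7&i8  | 2-wide
5. sll @i9  | RAW r1
6. sub @i10  | RAW r2
7. add @i11  | tail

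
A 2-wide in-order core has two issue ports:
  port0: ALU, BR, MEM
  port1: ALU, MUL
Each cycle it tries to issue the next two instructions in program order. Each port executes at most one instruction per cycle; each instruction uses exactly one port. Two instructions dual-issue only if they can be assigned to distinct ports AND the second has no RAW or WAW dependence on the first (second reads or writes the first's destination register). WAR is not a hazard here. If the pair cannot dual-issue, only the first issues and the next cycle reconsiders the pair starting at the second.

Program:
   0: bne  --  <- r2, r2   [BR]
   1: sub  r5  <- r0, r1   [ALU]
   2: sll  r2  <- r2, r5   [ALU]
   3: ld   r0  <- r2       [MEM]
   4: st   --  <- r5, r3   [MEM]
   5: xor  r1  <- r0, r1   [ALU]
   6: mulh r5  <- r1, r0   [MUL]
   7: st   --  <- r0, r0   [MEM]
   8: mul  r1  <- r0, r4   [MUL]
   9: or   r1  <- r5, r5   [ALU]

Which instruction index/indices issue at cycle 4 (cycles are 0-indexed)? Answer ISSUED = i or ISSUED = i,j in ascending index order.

ISSUED = 6,7

t=0 i0&i1:bne/sub ; pair
t=1 i2:sll ; RAW r2
t=2 i3:ld ; no-port MEM/MEM
t=3 i4&i5:st/xor ; pair
t=4 i6&i7:mulh/st ; pair
t=5 i8:mul ; WAW r1
t=6 i9:or ; tail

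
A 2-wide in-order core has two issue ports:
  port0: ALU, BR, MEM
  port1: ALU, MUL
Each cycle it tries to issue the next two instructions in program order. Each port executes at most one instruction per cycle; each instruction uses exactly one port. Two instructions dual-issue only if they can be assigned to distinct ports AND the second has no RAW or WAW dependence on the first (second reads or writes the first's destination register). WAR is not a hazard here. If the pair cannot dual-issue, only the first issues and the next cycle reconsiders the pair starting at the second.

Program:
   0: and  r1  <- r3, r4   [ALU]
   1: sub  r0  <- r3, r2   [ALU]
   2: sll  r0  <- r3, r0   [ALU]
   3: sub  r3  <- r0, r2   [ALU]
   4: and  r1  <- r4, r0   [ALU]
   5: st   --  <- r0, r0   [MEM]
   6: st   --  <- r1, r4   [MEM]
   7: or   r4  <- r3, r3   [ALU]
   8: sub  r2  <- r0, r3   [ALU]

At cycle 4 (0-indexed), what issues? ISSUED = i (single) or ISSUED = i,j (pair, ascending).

[0] i0/i1  and;sub  -- 2-wide
[1] i2  sll  -- RAW r0
[2] i3/i4  sub;and  -- 2-wide
[3] i5  st  -- no-port MEM/MEM
[4] i6/i7  st;or  -- 2-wide
[5] i8  sub  -- tail

ISSUED = 6,7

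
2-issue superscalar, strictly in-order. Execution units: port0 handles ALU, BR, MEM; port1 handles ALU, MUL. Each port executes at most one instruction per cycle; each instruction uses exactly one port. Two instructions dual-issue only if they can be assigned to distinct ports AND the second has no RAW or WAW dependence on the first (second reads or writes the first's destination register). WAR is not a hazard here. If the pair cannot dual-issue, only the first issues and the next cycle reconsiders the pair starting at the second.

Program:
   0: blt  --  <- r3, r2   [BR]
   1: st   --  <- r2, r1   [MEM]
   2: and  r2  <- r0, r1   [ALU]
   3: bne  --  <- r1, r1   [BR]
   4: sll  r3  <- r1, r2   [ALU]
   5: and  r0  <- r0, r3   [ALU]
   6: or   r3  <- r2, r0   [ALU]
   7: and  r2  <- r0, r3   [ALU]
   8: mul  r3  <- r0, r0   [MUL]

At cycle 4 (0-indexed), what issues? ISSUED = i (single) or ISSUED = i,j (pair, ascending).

ISSUED = 6

#0 head=0: blt i0 no-port BR/MEM
#1 head=1: st+and i1+i2 dual
#2 head=3: bne+sll i3+i4 dual
#3 head=5: and i5 RAW r0
#4 head=6: or i6 RAW r3
#5 head=7: and+mul i7+i8 dual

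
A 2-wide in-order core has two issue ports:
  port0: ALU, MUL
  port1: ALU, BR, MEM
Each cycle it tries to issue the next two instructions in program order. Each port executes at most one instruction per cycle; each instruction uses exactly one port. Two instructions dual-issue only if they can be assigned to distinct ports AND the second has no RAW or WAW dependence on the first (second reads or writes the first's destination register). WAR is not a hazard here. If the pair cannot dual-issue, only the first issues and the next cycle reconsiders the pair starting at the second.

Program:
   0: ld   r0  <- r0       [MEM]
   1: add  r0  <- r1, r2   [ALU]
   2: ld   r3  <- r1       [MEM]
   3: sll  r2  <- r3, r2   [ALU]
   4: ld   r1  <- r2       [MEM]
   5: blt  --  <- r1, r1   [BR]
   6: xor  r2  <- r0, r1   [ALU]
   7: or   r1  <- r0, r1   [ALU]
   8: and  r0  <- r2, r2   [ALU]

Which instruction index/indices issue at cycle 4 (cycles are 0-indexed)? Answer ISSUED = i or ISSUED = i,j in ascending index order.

ISSUED = 5,6

c0: i0 ld.MEM  WAW r0
c1: i1/i2 add.ALU+ld.MEM  dual
c2: i3 sll.ALU  RAW r2
c3: i4 ld.MEM  no-port MEM/BR
c4: i5/i6 blt.BR+xor.ALU  dual
c5: i7/i8 or.ALU+and.ALU  dual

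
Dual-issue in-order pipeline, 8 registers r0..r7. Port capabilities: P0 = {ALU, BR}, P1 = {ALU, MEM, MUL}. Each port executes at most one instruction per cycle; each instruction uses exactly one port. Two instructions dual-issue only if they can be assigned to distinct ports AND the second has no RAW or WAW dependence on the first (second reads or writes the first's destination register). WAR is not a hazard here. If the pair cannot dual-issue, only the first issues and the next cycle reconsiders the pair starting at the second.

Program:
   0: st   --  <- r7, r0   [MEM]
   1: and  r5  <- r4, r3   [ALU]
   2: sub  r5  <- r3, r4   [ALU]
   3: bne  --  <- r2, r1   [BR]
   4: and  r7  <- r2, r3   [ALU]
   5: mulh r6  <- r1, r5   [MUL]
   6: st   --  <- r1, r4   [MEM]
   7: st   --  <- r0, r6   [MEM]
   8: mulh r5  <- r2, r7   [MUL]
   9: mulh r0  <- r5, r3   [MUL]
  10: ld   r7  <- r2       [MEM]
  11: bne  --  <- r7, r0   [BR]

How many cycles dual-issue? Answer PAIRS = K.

PAIRS = 3

0. st.MEM/and.ALU @i0&i1  | pair
1. sub.ALU/bne.BR @i2&i3  | pair
2. and.ALU/mulh.MUL @i4&i5  | pair
3. st.MEM @i6  | no-port MEM/MEM
4. st.MEM @i7  | no-port MEM/MUL
5. mulh.MUL @i8  | no-port MUL/MUL
6. mulh.MUL @i9  | no-port MUL/MEM
7. ld.MEM @i10  | RAW r7
8. bne.BR @i11  | tail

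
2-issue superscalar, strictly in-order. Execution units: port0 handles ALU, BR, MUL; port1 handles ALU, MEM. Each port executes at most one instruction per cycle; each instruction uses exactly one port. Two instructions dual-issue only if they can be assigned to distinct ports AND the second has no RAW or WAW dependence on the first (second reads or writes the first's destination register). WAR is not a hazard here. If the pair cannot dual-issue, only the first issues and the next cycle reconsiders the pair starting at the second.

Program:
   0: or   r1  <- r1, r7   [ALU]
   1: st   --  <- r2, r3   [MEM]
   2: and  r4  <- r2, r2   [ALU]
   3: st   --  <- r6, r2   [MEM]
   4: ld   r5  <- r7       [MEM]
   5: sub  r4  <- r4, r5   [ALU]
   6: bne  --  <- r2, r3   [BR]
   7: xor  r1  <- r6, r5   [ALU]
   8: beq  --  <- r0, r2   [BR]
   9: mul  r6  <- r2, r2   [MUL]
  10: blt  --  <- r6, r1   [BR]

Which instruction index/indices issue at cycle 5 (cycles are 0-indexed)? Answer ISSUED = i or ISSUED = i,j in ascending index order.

0. or/st @i0,i1  | 2-wide
1. and/st @i2,i3  | 2-wide
2. ld @i4  | RAW r5
3. sub/bne @i5,i6  | 2-wide
4. xor/beq @i7,i8  | 2-wide
5. mul @i9  | no-port MUL/BR
6. blt @i10  | tail

ISSUED = 9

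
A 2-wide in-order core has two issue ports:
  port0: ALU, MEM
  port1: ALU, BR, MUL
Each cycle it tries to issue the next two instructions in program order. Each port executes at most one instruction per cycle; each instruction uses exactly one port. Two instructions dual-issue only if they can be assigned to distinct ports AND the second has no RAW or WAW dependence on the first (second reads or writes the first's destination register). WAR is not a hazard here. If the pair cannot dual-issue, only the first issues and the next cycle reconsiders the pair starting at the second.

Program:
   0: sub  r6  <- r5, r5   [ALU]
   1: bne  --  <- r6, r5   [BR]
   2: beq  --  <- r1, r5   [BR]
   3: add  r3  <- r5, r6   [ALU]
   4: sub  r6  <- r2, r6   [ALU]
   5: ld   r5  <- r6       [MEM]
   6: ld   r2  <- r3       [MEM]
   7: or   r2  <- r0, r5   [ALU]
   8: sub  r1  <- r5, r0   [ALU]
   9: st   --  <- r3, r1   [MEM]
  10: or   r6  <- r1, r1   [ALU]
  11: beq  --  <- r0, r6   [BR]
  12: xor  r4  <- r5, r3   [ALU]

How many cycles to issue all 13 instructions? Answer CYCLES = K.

[0] i0  sub.ALU  -- RAW r6
[1] i1  bne.BR  -- no-port BR/BR
[2] i2,i3  beq.BR add.ALU  -- pair
[3] i4  sub.ALU  -- RAW r6
[4] i5  ld.MEM  -- no-port MEM/MEM
[5] i6  ld.MEM  -- WAW r2
[6] i7,i8  or.ALU sub.ALU  -- pair
[7] i9,i10  st.MEM or.ALU  -- pair
[8] i11,i12  beq.BR xor.ALU  -- pair

CYCLES = 9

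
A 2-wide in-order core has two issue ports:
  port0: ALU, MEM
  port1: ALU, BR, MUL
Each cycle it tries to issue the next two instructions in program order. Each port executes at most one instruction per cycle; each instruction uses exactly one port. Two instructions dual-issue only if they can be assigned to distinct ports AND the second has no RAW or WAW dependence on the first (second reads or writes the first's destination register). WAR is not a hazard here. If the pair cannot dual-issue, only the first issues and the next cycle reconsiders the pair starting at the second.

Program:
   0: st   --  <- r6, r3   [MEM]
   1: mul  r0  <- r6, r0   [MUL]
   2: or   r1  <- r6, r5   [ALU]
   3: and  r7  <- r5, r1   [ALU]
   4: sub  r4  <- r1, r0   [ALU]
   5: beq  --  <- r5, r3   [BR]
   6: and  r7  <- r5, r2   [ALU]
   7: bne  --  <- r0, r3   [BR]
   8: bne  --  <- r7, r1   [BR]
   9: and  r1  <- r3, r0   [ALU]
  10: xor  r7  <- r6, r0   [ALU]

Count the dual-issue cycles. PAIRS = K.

PAIRS = 4

t=0 i0,i1:st.MEM mul.MUL ; 2-wide
t=1 i2:or.ALU ; RAW r1
t=2 i3,i4:and.ALU sub.ALU ; 2-wide
t=3 i5,i6:beq.BR and.ALU ; 2-wide
t=4 i7:bne.BR ; no-port BR/BR
t=5 i8,i9:bne.BR and.ALU ; 2-wide
t=6 i10:xor.ALU ; tail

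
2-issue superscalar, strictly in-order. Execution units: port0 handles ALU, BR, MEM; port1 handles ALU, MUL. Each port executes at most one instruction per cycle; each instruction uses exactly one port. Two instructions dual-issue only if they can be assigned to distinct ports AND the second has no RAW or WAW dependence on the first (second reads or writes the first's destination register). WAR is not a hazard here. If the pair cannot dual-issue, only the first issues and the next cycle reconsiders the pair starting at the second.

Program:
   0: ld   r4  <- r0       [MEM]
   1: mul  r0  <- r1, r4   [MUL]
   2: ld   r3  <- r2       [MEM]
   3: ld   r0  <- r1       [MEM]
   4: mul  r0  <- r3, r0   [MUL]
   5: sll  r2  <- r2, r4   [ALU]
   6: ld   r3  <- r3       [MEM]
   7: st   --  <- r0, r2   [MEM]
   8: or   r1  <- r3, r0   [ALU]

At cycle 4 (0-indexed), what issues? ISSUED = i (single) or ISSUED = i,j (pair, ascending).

0. ld @i0  | RAW r4
1. mul;ld @i1&i2  | dual
2. ld @i3  | RAW+WAW r0
3. mul;sll @i4&i5  | dual
4. ld @i6  | no-port MEM/MEM
5. st;or @i7&i8  | dual

ISSUED = 6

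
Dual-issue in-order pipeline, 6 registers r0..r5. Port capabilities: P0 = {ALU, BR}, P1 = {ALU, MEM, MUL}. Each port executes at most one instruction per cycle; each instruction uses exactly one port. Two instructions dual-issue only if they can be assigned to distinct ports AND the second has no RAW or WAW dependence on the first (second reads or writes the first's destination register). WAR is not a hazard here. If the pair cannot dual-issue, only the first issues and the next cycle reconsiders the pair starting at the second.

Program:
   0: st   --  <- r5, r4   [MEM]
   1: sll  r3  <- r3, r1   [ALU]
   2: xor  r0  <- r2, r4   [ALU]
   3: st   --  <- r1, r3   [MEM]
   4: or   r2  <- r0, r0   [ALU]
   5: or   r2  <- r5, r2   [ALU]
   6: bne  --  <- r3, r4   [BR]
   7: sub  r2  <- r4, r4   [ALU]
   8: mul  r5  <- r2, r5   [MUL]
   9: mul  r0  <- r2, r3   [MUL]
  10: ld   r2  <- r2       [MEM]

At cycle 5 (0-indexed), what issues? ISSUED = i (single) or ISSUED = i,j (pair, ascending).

c0: i0&i1 st.MEM sll.ALU  pair
c1: i2&i3 xor.ALU st.MEM  pair
c2: i4 or.ALU  RAW+WAW r2
c3: i5&i6 or.ALU bne.BR  pair
c4: i7 sub.ALU  RAW r2
c5: i8 mul.MUL  no-port MUL/MUL
c6: i9 mul.MUL  no-port MUL/MEM
c7: i10 ld.MEM  tail

ISSUED = 8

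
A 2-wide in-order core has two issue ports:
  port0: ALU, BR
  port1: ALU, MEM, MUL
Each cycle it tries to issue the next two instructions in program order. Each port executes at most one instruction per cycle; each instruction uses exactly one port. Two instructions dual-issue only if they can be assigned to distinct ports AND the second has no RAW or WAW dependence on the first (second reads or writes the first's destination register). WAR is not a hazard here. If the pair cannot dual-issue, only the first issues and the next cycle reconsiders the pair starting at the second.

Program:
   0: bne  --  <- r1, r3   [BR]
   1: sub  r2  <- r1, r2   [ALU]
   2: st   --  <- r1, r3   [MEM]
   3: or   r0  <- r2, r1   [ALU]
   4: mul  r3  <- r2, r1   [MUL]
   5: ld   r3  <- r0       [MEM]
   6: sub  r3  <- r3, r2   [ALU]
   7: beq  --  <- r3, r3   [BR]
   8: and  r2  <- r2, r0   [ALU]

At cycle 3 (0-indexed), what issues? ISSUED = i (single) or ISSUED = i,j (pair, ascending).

ISSUED = 5

[0] i0+i1  bne sub  -- dual
[1] i2+i3  st or  -- dual
[2] i4  mul  -- no-port MUL/MEM
[3] i5  ld  -- RAW+WAW r3
[4] i6  sub  -- RAW r3
[5] i7+i8  beq and  -- dual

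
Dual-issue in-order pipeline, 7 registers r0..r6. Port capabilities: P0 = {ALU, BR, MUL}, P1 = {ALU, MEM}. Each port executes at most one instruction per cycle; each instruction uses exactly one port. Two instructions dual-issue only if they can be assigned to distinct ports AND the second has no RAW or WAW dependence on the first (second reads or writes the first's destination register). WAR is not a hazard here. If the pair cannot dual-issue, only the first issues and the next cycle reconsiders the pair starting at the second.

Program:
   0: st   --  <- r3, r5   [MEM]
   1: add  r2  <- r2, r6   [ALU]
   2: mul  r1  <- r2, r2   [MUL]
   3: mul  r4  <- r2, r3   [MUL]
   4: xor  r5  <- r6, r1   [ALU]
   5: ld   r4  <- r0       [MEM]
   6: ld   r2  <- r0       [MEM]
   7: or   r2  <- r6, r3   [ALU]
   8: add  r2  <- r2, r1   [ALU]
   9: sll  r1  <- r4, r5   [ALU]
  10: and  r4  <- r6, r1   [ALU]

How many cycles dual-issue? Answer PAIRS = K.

c0: i0/i1 st/add  2-wide
c1: i2 mul  no-port MUL/MUL
c2: i3/i4 mul/xor  2-wide
c3: i5 ld  no-port MEM/MEM
c4: i6 ld  WAW r2
c5: i7 or  RAW+WAW r2
c6: i8/i9 add/sll  2-wide
c7: i10 and  tail

PAIRS = 3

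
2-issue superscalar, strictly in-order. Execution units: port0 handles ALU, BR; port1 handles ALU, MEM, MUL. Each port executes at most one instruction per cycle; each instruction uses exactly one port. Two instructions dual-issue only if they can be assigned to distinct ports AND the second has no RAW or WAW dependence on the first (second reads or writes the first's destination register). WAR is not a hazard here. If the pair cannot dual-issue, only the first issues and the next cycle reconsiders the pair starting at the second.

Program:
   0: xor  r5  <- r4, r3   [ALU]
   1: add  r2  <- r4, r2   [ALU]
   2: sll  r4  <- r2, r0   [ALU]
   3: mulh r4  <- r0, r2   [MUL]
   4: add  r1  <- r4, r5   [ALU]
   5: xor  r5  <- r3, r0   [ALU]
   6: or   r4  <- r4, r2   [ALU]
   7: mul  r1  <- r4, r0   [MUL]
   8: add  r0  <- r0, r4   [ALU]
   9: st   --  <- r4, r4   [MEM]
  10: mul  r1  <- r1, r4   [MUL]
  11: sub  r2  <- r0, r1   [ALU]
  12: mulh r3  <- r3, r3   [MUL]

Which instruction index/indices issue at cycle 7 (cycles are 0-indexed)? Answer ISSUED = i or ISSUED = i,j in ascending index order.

0. xor/add @i0,i1  | dual
1. sll @i2  | WAW r4
2. mulh @i3  | RAW r4
3. add/xor @i4,i5  | dual
4. or @i6  | RAW r4
5. mul/add @i7,i8  | dual
6. st @i9  | no-port MEM/MUL
7. mul @i10  | RAW r1
8. sub/mulh @i11,i12  | dual

ISSUED = 10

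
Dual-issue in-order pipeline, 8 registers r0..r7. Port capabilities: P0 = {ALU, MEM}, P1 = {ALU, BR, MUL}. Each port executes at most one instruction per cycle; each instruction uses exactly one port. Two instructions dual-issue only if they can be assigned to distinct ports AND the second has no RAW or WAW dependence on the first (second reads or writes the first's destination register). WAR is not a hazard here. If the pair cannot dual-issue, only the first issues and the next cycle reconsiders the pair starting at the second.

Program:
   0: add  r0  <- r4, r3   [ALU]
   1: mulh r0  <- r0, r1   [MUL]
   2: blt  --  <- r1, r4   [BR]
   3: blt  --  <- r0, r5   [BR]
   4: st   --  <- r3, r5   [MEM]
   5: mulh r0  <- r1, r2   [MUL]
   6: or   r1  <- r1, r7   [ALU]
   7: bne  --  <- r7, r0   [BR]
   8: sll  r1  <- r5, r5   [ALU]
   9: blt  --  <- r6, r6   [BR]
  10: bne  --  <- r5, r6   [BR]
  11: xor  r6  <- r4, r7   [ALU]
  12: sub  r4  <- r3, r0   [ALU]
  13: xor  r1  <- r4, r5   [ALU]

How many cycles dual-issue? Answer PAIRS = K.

  cy0 -> i0 (add) RAW+WAW r0
  cy1 -> i1 (mulh) no-port MUL/BR
  cy2 -> i2 (blt) no-port BR/BR
  cy3 -> i3+i4 (blt;st) 2-wide
  cy4 -> i5+i6 (mulh;or) 2-wide
  cy5 -> i7+i8 (bne;sll) 2-wide
  cy6 -> i9 (blt) no-port BR/BR
  cy7 -> i10+i11 (bne;xor) 2-wide
  cy8 -> i12 (sub) RAW r4
  cy9 -> i13 (xor) tail

PAIRS = 4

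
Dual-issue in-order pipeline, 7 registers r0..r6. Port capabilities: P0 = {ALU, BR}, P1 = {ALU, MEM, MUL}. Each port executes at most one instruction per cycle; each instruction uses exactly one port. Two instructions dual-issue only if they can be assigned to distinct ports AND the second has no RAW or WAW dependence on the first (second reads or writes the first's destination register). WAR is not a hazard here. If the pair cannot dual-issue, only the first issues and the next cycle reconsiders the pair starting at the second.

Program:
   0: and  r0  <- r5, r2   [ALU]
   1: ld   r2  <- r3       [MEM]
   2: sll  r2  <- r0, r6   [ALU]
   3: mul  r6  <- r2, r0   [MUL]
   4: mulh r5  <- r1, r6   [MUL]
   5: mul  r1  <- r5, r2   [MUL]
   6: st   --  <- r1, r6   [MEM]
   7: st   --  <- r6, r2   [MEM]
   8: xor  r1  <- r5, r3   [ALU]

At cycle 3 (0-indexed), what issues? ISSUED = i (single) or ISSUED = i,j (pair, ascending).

ISSUED = 4

t=0 i0+i1:and;ld ; pair
t=1 i2:sll ; RAW r2
t=2 i3:mul ; no-port MUL/MUL
t=3 i4:mulh ; no-port MUL/MUL
t=4 i5:mul ; no-port MUL/MEM
t=5 i6:st ; no-port MEM/MEM
t=6 i7+i8:st;xor ; pair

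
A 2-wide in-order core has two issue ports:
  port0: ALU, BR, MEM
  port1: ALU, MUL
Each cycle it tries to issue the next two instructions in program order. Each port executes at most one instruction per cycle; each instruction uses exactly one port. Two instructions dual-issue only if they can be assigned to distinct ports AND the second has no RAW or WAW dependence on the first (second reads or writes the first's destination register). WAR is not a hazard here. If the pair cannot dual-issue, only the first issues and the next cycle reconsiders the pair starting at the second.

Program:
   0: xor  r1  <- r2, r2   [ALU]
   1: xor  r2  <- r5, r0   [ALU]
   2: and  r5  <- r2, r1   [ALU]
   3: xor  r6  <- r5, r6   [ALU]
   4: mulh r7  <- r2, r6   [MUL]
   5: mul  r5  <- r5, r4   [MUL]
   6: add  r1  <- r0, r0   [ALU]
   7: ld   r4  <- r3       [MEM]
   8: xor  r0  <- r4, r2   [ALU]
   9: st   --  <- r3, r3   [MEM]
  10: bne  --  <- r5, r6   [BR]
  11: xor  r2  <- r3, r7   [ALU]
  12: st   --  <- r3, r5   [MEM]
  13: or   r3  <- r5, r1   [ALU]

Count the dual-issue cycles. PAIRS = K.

t=0 i0/i1:xor.ALU xor.ALU ; pair
t=1 i2:and.ALU ; RAW r5
t=2 i3:xor.ALU ; RAW r6
t=3 i4:mulh.MUL ; no-port MUL/MUL
t=4 i5/i6:mul.MUL add.ALU ; pair
t=5 i7:ld.MEM ; RAW r4
t=6 i8/i9:xor.ALU st.MEM ; pair
t=7 i10/i11:bne.BR xor.ALU ; pair
t=8 i12/i13:st.MEM or.ALU ; pair

PAIRS = 5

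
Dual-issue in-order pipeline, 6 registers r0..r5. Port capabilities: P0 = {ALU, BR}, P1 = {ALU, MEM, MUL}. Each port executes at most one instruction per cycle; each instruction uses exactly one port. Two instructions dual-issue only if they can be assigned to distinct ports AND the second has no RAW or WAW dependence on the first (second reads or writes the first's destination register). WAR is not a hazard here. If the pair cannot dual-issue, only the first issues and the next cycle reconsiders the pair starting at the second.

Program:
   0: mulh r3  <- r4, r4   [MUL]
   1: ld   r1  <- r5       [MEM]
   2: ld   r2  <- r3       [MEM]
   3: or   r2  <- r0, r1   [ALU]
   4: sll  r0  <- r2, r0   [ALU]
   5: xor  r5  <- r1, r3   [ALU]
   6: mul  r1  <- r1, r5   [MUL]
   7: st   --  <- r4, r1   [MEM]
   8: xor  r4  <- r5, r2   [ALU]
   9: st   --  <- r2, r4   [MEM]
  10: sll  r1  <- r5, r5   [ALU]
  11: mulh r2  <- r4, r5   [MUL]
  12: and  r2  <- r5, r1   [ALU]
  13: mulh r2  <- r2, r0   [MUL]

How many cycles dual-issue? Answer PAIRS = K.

PAIRS = 3

  cy0 -> i0 (mulh.MUL) no-port MUL/MEM
  cy1 -> i1 (ld.MEM) no-port MEM/MEM
  cy2 -> i2 (ld.MEM) WAW r2
  cy3 -> i3 (or.ALU) RAW r2
  cy4 -> i4&i5 (sll.ALU/xor.ALU) dual
  cy5 -> i6 (mul.MUL) no-port MUL/MEM
  cy6 -> i7&i8 (st.MEM/xor.ALU) dual
  cy7 -> i9&i10 (st.MEM/sll.ALU) dual
  cy8 -> i11 (mulh.MUL) WAW r2
  cy9 -> i12 (and.ALU) RAW+WAW r2
  cy10 -> i13 (mulh.MUL) tail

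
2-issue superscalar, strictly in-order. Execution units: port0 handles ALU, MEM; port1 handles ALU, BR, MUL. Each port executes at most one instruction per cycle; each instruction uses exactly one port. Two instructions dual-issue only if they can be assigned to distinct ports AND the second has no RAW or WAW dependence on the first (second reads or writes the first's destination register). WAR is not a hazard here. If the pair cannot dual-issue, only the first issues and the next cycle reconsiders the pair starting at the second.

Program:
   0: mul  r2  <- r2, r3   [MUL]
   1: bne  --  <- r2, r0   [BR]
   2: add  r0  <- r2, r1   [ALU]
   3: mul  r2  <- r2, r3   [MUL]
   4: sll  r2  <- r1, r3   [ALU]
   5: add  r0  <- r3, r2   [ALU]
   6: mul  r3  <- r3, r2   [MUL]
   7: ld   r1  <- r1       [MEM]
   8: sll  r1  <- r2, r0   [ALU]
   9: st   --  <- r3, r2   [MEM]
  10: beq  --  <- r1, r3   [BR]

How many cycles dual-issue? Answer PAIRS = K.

#0 head=0: mul.MUL i0 no-port MUL/BR
#1 head=1: bne.BR;add.ALU i1/i2 2-wide
#2 head=3: mul.MUL i3 WAW r2
#3 head=4: sll.ALU i4 RAW r2
#4 head=5: add.ALU;mul.MUL i5/i6 2-wide
#5 head=7: ld.MEM i7 WAW r1
#6 head=8: sll.ALU;st.MEM i8/i9 2-wide
#7 head=10: beq.BR i10 tail

PAIRS = 3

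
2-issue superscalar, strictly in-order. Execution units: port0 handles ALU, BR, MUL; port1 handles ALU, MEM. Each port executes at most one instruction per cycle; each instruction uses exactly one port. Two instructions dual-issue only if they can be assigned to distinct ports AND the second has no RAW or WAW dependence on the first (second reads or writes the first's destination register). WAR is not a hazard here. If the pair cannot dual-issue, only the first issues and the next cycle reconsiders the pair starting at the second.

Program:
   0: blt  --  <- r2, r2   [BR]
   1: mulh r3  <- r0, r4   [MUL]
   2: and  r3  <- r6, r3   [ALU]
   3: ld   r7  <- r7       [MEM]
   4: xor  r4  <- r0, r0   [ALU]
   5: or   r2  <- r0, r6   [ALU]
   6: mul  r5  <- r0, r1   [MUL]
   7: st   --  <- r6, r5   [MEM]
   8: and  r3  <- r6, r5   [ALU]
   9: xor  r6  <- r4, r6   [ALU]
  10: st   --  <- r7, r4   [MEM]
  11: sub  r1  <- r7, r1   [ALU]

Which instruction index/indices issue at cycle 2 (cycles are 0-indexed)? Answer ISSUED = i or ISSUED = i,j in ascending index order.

ISSUED = 2,3

0. blt @i0  | no-port BR/MUL
1. mulh @i1  | RAW+WAW r3
2. and ld @i2+i3  | 2-wide
3. xor or @i4+i5  | 2-wide
4. mul @i6  | RAW r5
5. st and @i7+i8  | 2-wide
6. xor st @i9+i10  | 2-wide
7. sub @i11  | tail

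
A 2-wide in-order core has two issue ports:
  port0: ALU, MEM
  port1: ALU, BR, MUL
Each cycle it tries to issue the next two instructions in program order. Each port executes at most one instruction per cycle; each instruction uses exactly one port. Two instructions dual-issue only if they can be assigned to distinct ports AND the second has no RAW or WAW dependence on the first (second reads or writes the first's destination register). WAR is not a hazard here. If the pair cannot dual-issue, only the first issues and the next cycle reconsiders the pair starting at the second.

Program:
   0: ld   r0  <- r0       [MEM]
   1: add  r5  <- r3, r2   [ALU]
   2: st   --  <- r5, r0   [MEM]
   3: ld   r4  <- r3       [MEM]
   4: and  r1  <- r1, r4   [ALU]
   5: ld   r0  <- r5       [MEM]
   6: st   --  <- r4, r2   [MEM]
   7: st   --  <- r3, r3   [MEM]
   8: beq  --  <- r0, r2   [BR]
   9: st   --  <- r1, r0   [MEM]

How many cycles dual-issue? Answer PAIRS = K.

PAIRS = 3

  cy0 -> i0&i1 (ld;add) dual
  cy1 -> i2 (st) no-port MEM/MEM
  cy2 -> i3 (ld) RAW r4
  cy3 -> i4&i5 (and;ld) dual
  cy4 -> i6 (st) no-port MEM/MEM
  cy5 -> i7&i8 (st;beq) dual
  cy6 -> i9 (st) tail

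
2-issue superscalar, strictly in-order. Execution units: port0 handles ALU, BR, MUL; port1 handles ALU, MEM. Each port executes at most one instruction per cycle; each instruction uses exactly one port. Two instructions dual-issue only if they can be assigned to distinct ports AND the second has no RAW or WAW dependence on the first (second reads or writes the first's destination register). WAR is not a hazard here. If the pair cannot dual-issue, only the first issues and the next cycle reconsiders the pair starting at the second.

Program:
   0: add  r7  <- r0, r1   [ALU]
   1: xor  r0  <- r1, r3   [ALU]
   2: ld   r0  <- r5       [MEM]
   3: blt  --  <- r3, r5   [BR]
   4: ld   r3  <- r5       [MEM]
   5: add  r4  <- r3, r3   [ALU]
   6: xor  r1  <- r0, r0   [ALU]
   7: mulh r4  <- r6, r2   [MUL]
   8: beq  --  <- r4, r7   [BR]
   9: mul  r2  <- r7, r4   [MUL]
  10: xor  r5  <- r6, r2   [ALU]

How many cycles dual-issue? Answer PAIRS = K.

PAIRS = 3

  cy0 -> i0/i1 (add;xor) 2-wide
  cy1 -> i2/i3 (ld;blt) 2-wide
  cy2 -> i4 (ld) RAW r3
  cy3 -> i5/i6 (add;xor) 2-wide
  cy4 -> i7 (mulh) no-port MUL/BR
  cy5 -> i8 (beq) no-port BR/MUL
  cy6 -> i9 (mul) RAW r2
  cy7 -> i10 (xor) tail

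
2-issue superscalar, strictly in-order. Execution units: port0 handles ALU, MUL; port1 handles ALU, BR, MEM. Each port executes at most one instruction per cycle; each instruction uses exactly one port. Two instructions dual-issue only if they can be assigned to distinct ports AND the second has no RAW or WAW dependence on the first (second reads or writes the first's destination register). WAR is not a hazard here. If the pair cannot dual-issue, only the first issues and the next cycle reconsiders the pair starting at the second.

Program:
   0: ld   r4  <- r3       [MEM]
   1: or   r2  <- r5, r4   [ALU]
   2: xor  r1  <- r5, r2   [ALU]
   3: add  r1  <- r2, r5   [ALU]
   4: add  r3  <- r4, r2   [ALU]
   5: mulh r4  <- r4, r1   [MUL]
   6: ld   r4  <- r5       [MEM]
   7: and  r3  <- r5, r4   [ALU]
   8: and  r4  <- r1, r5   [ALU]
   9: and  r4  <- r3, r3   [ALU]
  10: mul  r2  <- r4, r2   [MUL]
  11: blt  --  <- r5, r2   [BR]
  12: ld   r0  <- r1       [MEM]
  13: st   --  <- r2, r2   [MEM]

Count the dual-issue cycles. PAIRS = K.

PAIRS = 2

#0 head=0: ld i0 RAW r4
#1 head=1: or i1 RAW r2
#2 head=2: xor i2 WAW r1
#3 head=3: add;add i3&i4 2-wide
#4 head=5: mulh i5 WAW r4
#5 head=6: ld i6 RAW r4
#6 head=7: and;and i7&i8 2-wide
#7 head=9: and i9 RAW r4
#8 head=10: mul i10 RAW r2
#9 head=11: blt i11 no-port BR/MEM
#10 head=12: ld i12 no-port MEM/MEM
#11 head=13: st i13 tail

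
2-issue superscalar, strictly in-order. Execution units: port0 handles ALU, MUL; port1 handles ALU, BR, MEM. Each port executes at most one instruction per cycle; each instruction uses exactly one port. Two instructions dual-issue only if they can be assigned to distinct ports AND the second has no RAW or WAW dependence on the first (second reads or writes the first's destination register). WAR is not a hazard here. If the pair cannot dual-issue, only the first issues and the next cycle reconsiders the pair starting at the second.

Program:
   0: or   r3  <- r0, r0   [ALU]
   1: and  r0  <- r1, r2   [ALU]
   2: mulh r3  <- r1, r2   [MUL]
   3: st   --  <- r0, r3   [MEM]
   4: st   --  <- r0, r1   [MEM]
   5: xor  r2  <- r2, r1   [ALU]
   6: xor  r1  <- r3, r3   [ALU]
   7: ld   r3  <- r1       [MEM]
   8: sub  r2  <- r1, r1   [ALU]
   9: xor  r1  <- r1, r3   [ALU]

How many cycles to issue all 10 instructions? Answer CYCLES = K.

0. or.ALU;and.ALU @i0+i1  | 2-wide
1. mulh.MUL @i2  | RAW r3
2. st.MEM @i3  | no-port MEM/MEM
3. st.MEM;xor.ALU @i4+i5  | 2-wide
4. xor.ALU @i6  | RAW r1
5. ld.MEM;sub.ALU @i7+i8  | 2-wide
6. xor.ALU @i9  | tail

CYCLES = 7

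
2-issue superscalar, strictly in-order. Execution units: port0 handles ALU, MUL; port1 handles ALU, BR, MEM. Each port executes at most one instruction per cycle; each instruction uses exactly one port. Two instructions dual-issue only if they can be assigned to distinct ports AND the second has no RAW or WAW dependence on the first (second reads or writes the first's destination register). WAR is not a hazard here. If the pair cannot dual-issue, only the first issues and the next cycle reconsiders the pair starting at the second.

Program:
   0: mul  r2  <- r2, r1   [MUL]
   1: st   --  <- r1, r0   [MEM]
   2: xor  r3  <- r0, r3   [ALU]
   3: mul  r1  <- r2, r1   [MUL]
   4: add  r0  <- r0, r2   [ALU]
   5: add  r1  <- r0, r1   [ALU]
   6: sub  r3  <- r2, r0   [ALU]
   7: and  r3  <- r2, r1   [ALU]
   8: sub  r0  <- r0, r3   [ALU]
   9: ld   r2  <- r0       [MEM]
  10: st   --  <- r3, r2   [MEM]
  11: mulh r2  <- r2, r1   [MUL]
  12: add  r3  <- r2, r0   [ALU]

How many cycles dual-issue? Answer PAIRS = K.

#0 head=0: mul.MUL st.MEM i0/i1 2-wide
#1 head=2: xor.ALU mul.MUL i2/i3 2-wide
#2 head=4: add.ALU i4 RAW r0
#3 head=5: add.ALU sub.ALU i5/i6 2-wide
#4 head=7: and.ALU i7 RAW r3
#5 head=8: sub.ALU i8 RAW r0
#6 head=9: ld.MEM i9 no-port MEM/MEM
#7 head=10: st.MEM mulh.MUL i10/i11 2-wide
#8 head=12: add.ALU i12 tail

PAIRS = 4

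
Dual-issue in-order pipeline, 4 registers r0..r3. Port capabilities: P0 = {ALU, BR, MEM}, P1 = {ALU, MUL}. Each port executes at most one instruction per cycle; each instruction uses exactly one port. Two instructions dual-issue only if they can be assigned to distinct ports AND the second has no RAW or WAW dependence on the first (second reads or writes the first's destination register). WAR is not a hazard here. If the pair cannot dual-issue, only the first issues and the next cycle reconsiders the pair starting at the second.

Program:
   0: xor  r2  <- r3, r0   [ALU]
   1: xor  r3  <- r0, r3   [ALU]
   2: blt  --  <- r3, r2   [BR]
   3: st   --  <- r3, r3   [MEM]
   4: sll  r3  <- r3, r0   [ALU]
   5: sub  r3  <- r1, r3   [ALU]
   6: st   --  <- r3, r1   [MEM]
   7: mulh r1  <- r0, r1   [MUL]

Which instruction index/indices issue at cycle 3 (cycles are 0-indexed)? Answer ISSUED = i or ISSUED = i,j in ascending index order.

ISSUED = 5

[0] i0&i1  xor.ALU+xor.ALU  -- pair
[1] i2  blt.BR  -- no-port BR/MEM
[2] i3&i4  st.MEM+sll.ALU  -- pair
[3] i5  sub.ALU  -- RAW r3
[4] i6&i7  st.MEM+mulh.MUL  -- pair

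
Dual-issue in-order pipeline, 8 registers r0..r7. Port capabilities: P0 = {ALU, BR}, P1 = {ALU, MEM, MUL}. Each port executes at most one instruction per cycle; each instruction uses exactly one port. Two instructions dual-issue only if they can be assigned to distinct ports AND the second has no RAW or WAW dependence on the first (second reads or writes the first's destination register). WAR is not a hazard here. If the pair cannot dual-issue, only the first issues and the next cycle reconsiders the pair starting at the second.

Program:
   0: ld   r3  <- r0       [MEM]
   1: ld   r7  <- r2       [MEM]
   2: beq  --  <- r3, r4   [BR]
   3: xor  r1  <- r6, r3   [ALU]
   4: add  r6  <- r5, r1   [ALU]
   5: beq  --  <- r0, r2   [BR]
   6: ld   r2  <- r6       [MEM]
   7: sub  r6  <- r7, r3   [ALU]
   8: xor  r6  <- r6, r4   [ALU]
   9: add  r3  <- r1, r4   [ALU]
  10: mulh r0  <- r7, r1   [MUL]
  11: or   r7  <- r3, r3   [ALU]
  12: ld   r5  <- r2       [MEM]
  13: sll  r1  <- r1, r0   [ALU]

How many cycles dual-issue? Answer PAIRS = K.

PAIRS = 6

  cy0 -> i0 (ld) no-port MEM/MEM
  cy1 -> i1+i2 (ld/beq) pair
  cy2 -> i3 (xor) RAW r1
  cy3 -> i4+i5 (add/beq) pair
  cy4 -> i6+i7 (ld/sub) pair
  cy5 -> i8+i9 (xor/add) pair
  cy6 -> i10+i11 (mulh/or) pair
  cy7 -> i12+i13 (ld/sll) pair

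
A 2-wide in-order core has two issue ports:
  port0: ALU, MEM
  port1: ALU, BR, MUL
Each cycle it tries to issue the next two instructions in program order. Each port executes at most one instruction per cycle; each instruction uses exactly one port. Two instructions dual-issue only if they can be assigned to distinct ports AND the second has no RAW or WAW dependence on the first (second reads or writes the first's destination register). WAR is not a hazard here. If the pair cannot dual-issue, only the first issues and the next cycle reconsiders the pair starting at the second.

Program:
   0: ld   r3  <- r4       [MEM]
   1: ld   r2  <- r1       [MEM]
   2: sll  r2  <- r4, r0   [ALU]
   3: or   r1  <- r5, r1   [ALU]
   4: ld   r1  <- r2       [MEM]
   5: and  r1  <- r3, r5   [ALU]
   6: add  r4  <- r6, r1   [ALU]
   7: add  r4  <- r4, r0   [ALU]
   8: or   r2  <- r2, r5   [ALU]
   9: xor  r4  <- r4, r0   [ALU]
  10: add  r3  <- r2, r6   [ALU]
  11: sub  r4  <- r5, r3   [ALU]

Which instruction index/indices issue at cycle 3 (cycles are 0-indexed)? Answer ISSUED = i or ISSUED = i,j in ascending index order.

ISSUED = 4

[0] i0  ld.MEM  -- no-port MEM/MEM
[1] i1  ld.MEM  -- WAW r2
[2] i2&i3  sll.ALU or.ALU  -- 2-wide
[3] i4  ld.MEM  -- WAW r1
[4] i5  and.ALU  -- RAW r1
[5] i6  add.ALU  -- RAW+WAW r4
[6] i7&i8  add.ALU or.ALU  -- 2-wide
[7] i9&i10  xor.ALU add.ALU  -- 2-wide
[8] i11  sub.ALU  -- tail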